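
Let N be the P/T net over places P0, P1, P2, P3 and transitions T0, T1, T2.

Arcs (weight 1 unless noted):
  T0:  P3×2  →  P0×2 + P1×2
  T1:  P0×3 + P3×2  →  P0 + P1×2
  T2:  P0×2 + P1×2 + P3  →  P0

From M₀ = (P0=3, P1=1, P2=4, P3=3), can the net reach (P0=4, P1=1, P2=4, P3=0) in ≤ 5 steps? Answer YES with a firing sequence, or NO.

YES — reachable via ⟨T0, T2⟩ (2 firings)

step 1: fire T0:  (P0=3, P1=1, P2=4, P3=3) → (P0=5, P1=3, P2=4, P3=1)
step 2: fire T2:  (P0=5, P1=3, P2=4, P3=1) → (P0=4, P1=1, P2=4, P3=0)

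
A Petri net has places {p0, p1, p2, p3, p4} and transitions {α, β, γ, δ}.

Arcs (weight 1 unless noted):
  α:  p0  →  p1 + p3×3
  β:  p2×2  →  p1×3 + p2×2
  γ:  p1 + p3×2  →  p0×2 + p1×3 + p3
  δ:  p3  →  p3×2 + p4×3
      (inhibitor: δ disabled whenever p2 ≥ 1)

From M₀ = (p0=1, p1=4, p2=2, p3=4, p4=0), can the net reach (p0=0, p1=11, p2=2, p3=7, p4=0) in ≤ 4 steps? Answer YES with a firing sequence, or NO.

step 1: fire α:  (p0=1, p1=4, p2=2, p3=4, p4=0) → (p0=0, p1=5, p2=2, p3=7, p4=0)
step 2: fire β:  (p0=0, p1=5, p2=2, p3=7, p4=0) → (p0=0, p1=8, p2=2, p3=7, p4=0)
step 3: fire β:  (p0=0, p1=8, p2=2, p3=7, p4=0) → (p0=0, p1=11, p2=2, p3=7, p4=0)

YES — reachable via ⟨α, β, β⟩ (3 firings)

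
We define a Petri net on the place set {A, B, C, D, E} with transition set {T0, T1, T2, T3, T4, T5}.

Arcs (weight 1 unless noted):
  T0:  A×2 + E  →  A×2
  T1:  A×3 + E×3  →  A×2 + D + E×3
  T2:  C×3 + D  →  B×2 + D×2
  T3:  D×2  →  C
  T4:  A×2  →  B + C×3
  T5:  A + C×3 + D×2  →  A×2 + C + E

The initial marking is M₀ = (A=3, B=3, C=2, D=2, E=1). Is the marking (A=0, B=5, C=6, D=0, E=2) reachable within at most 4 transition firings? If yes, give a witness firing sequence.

step 1: fire T4:  (A=3, B=3, C=2, D=2, E=1) → (A=1, B=4, C=5, D=2, E=1)
step 2: fire T5:  (A=1, B=4, C=5, D=2, E=1) → (A=2, B=4, C=3, D=0, E=2)
step 3: fire T4:  (A=2, B=4, C=3, D=0, E=2) → (A=0, B=5, C=6, D=0, E=2)

YES — reachable via ⟨T4, T5, T4⟩ (3 firings)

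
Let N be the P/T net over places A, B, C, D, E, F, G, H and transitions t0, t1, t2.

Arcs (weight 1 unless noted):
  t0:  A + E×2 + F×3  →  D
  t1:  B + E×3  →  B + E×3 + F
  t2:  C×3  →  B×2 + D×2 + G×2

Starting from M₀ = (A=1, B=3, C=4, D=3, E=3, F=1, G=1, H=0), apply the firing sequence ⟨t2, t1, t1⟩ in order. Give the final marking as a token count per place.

step 1: fire t2:  (A=1, B=3, C=4, D=3, E=3, F=1, G=1, H=0) → (A=1, B=5, C=1, D=5, E=3, F=1, G=3, H=0)
step 2: fire t1:  (A=1, B=5, C=1, D=5, E=3, F=1, G=3, H=0) → (A=1, B=5, C=1, D=5, E=3, F=2, G=3, H=0)
step 3: fire t1:  (A=1, B=5, C=1, D=5, E=3, F=2, G=3, H=0) → (A=1, B=5, C=1, D=5, E=3, F=3, G=3, H=0)

(A=1, B=5, C=1, D=5, E=3, F=3, G=3, H=0)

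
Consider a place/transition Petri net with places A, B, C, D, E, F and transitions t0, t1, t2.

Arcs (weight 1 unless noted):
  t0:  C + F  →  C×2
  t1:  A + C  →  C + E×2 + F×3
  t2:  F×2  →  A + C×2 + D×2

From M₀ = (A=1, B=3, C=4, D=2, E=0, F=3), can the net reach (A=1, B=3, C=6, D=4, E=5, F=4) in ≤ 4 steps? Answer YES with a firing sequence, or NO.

NO — not reachable within 4 firings

depth 0: 1 marking
depth 1: 4 markings reached so far
depth 2: 8 markings reached so far
depth 3: 13 markings reached so far
depth 4: 19 markings reached so far
target is not among the 19 markings reachable within 4 steps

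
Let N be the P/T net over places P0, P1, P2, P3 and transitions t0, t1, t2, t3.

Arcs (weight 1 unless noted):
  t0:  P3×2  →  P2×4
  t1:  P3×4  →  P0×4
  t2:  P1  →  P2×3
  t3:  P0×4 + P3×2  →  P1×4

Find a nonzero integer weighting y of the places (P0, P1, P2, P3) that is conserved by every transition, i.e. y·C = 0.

Incidence matrix C (rows=places, cols=transitions):
       t0   t1   t2   t3
   P0   0    4    0   -4
   P1   0    0   -1    4
   P2   4    0    3    0
   P3  -2   -4    0   -2

Candidate y = [2, 3, 1, 2]; check y·C column-wise:
  col t0: 2·0 + 3·0 + 1·4 + 2·-2 = 0
  col t1: 2·4 + 3·0 + 1·0 + 2·-4 = 0
  col t2: 2·0 + 3·-1 + 1·3 + 2·0 = 0
  col t3: 2·-4 + 3·4 + 1·0 + 2·-2 = 0

y = (P0:2, P1:3, P2:1, P3:2)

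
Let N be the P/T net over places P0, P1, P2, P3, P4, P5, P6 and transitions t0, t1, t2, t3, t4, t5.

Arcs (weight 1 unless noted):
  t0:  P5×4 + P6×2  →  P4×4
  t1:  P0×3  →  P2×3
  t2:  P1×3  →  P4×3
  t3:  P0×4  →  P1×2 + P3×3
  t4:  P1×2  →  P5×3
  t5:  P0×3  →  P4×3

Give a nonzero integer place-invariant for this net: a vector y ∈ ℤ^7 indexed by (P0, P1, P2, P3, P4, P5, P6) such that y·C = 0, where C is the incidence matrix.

Incidence matrix C (rows=places, cols=transitions):
       t0   t1   t2   t3   t4   t5
   P0   0   -3    0   -4    0   -3
   P1   0    0   -3    2   -2    0
   P2   0    3    0    0    0    0
   P3   0    0    0    3    0    0
   P4   4    0    3    0    0    3
   P5  -4    0    0    0    3    0
   P6  -2    0    0    0    0    0

Candidate y = [3, 3, 3, 2, 3, 2, 2]; check y·C column-wise:
  col t0: 3·0 + 3·0 + 3·0 + 2·0 + 3·4 + 2·-4 + 2·-2 = 0
  col t1: 3·-3 + 3·0 + 3·3 + 2·0 + 3·0 + 2·0 + 2·0 = 0
  col t2: 3·0 + 3·-3 + 3·0 + 2·0 + 3·3 + 2·0 + 2·0 = 0
  col t3: 3·-4 + 3·2 + 3·0 + 2·3 + 3·0 + 2·0 + 2·0 = 0
  col t4: 3·0 + 3·-2 + 3·0 + 2·0 + 3·0 + 2·3 + 2·0 = 0
  col t5: 3·-3 + 3·0 + 3·0 + 2·0 + 3·3 + 2·0 + 2·0 = 0

y = (P0:3, P1:3, P2:3, P3:2, P4:3, P5:2, P6:2)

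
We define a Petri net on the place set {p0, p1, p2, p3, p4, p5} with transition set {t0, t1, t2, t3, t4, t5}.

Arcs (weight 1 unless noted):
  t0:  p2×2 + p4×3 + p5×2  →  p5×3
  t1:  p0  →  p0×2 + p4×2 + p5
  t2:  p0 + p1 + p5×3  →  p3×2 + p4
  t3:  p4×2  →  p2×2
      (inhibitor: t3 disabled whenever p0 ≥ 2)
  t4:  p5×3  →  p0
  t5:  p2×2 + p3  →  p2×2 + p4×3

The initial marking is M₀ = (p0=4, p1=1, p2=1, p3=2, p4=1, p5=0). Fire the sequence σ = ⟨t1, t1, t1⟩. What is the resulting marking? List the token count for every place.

(p0=7, p1=1, p2=1, p3=2, p4=7, p5=3)

step 1: fire t1:  (p0=4, p1=1, p2=1, p3=2, p4=1, p5=0) → (p0=5, p1=1, p2=1, p3=2, p4=3, p5=1)
step 2: fire t1:  (p0=5, p1=1, p2=1, p3=2, p4=3, p5=1) → (p0=6, p1=1, p2=1, p3=2, p4=5, p5=2)
step 3: fire t1:  (p0=6, p1=1, p2=1, p3=2, p4=5, p5=2) → (p0=7, p1=1, p2=1, p3=2, p4=7, p5=3)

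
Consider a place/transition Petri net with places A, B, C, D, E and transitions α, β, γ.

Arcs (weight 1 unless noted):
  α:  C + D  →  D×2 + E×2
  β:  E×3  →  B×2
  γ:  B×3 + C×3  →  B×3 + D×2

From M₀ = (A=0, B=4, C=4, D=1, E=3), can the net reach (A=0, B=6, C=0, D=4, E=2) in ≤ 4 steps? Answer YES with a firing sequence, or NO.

step 1: fire α:  (A=0, B=4, C=4, D=1, E=3) → (A=0, B=4, C=3, D=2, E=5)
step 2: fire β:  (A=0, B=4, C=3, D=2, E=5) → (A=0, B=6, C=3, D=2, E=2)
step 3: fire γ:  (A=0, B=6, C=3, D=2, E=2) → (A=0, B=6, C=0, D=4, E=2)

YES — reachable via ⟨α, β, γ⟩ (3 firings)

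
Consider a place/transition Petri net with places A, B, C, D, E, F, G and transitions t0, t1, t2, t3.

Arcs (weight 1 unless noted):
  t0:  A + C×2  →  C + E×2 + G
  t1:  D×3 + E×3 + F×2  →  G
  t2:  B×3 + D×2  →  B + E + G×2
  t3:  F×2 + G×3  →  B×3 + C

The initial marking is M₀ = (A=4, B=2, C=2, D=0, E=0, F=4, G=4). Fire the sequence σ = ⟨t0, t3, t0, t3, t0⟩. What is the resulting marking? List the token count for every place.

step 1: fire t0:  (A=4, B=2, C=2, D=0, E=0, F=4, G=4) → (A=3, B=2, C=1, D=0, E=2, F=4, G=5)
step 2: fire t3:  (A=3, B=2, C=1, D=0, E=2, F=4, G=5) → (A=3, B=5, C=2, D=0, E=2, F=2, G=2)
step 3: fire t0:  (A=3, B=5, C=2, D=0, E=2, F=2, G=2) → (A=2, B=5, C=1, D=0, E=4, F=2, G=3)
step 4: fire t3:  (A=2, B=5, C=1, D=0, E=4, F=2, G=3) → (A=2, B=8, C=2, D=0, E=4, F=0, G=0)
step 5: fire t0:  (A=2, B=8, C=2, D=0, E=4, F=0, G=0) → (A=1, B=8, C=1, D=0, E=6, F=0, G=1)

(A=1, B=8, C=1, D=0, E=6, F=0, G=1)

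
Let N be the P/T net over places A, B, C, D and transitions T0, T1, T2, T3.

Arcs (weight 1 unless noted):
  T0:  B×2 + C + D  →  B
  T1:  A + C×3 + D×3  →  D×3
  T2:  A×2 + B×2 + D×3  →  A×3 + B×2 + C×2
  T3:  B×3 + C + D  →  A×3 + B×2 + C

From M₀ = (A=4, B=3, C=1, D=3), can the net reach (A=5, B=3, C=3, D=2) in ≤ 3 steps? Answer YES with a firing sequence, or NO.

NO — not reachable within 3 firings

depth 0: 1 marking
depth 1: 4 markings reached so far
depth 2: 5 markings reached so far
depth 3: 5 markings reached so far
(frontier empty at depth 3; search complete)
target is not among the 5 markings reachable within 3 steps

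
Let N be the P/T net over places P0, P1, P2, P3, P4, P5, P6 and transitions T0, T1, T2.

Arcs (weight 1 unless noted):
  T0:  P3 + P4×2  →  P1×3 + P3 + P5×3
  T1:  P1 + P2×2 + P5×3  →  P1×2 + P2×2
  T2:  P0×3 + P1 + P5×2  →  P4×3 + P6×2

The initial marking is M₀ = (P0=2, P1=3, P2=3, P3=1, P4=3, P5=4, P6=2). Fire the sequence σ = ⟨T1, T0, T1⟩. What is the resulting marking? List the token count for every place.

step 1: fire T1:  (P0=2, P1=3, P2=3, P3=1, P4=3, P5=4, P6=2) → (P0=2, P1=4, P2=3, P3=1, P4=3, P5=1, P6=2)
step 2: fire T0:  (P0=2, P1=4, P2=3, P3=1, P4=3, P5=1, P6=2) → (P0=2, P1=7, P2=3, P3=1, P4=1, P5=4, P6=2)
step 3: fire T1:  (P0=2, P1=7, P2=3, P3=1, P4=1, P5=4, P6=2) → (P0=2, P1=8, P2=3, P3=1, P4=1, P5=1, P6=2)

(P0=2, P1=8, P2=3, P3=1, P4=1, P5=1, P6=2)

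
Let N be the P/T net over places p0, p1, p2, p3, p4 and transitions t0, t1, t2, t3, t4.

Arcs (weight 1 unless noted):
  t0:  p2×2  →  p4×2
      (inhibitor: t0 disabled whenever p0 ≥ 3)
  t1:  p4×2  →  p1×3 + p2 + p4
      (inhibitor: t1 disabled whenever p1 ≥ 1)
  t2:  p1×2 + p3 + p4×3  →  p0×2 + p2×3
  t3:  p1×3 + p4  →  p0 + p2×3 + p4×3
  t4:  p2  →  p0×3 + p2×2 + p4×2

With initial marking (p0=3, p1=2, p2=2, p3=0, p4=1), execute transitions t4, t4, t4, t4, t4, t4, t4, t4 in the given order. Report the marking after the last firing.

(p0=27, p1=2, p2=10, p3=0, p4=17)

step 1: fire t4:  (p0=3, p1=2, p2=2, p3=0, p4=1) → (p0=6, p1=2, p2=3, p3=0, p4=3)
step 2: fire t4:  (p0=6, p1=2, p2=3, p3=0, p4=3) → (p0=9, p1=2, p2=4, p3=0, p4=5)
step 3: fire t4:  (p0=9, p1=2, p2=4, p3=0, p4=5) → (p0=12, p1=2, p2=5, p3=0, p4=7)
step 4: fire t4:  (p0=12, p1=2, p2=5, p3=0, p4=7) → (p0=15, p1=2, p2=6, p3=0, p4=9)
step 5: fire t4:  (p0=15, p1=2, p2=6, p3=0, p4=9) → (p0=18, p1=2, p2=7, p3=0, p4=11)
step 6: fire t4:  (p0=18, p1=2, p2=7, p3=0, p4=11) → (p0=21, p1=2, p2=8, p3=0, p4=13)
step 7: fire t4:  (p0=21, p1=2, p2=8, p3=0, p4=13) → (p0=24, p1=2, p2=9, p3=0, p4=15)
step 8: fire t4:  (p0=24, p1=2, p2=9, p3=0, p4=15) → (p0=27, p1=2, p2=10, p3=0, p4=17)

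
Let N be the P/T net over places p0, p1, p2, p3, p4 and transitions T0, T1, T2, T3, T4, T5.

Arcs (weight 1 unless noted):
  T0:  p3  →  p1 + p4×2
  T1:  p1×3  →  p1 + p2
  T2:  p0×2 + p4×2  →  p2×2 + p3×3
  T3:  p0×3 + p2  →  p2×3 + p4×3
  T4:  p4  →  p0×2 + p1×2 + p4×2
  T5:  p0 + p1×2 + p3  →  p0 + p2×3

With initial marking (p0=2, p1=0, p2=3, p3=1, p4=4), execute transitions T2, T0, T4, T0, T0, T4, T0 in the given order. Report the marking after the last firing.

(p0=4, p1=8, p2=5, p3=0, p4=12)

step 1: fire T2:  (p0=2, p1=0, p2=3, p3=1, p4=4) → (p0=0, p1=0, p2=5, p3=4, p4=2)
step 2: fire T0:  (p0=0, p1=0, p2=5, p3=4, p4=2) → (p0=0, p1=1, p2=5, p3=3, p4=4)
step 3: fire T4:  (p0=0, p1=1, p2=5, p3=3, p4=4) → (p0=2, p1=3, p2=5, p3=3, p4=5)
step 4: fire T0:  (p0=2, p1=3, p2=5, p3=3, p4=5) → (p0=2, p1=4, p2=5, p3=2, p4=7)
step 5: fire T0:  (p0=2, p1=4, p2=5, p3=2, p4=7) → (p0=2, p1=5, p2=5, p3=1, p4=9)
step 6: fire T4:  (p0=2, p1=5, p2=5, p3=1, p4=9) → (p0=4, p1=7, p2=5, p3=1, p4=10)
step 7: fire T0:  (p0=4, p1=7, p2=5, p3=1, p4=10) → (p0=4, p1=8, p2=5, p3=0, p4=12)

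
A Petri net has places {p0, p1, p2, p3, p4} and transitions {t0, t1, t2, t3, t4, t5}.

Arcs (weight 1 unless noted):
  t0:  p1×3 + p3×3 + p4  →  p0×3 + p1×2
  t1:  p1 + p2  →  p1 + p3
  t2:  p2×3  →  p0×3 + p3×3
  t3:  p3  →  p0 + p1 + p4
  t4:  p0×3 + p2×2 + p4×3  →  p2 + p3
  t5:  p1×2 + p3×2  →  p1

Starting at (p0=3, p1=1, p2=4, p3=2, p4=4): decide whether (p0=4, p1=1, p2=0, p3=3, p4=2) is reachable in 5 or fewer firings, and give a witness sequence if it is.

step 1: fire t3:  (p0=3, p1=1, p2=4, p3=2, p4=4) → (p0=4, p1=2, p2=4, p3=1, p4=5)
step 2: fire t4:  (p0=4, p1=2, p2=4, p3=1, p4=5) → (p0=1, p1=2, p2=3, p3=2, p4=2)
step 3: fire t2:  (p0=1, p1=2, p2=3, p3=2, p4=2) → (p0=4, p1=2, p2=0, p3=5, p4=2)
step 4: fire t5:  (p0=4, p1=2, p2=0, p3=5, p4=2) → (p0=4, p1=1, p2=0, p3=3, p4=2)

YES — reachable via ⟨t3, t4, t2, t5⟩ (4 firings)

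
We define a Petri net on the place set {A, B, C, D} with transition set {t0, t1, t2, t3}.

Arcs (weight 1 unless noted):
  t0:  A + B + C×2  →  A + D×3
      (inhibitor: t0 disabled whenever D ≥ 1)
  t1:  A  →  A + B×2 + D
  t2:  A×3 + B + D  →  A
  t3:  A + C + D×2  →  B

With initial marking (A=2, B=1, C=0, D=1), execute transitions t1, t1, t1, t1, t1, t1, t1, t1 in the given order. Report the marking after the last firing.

step 1: fire t1:  (A=2, B=1, C=0, D=1) → (A=2, B=3, C=0, D=2)
step 2: fire t1:  (A=2, B=3, C=0, D=2) → (A=2, B=5, C=0, D=3)
step 3: fire t1:  (A=2, B=5, C=0, D=3) → (A=2, B=7, C=0, D=4)
step 4: fire t1:  (A=2, B=7, C=0, D=4) → (A=2, B=9, C=0, D=5)
step 5: fire t1:  (A=2, B=9, C=0, D=5) → (A=2, B=11, C=0, D=6)
step 6: fire t1:  (A=2, B=11, C=0, D=6) → (A=2, B=13, C=0, D=7)
step 7: fire t1:  (A=2, B=13, C=0, D=7) → (A=2, B=15, C=0, D=8)
step 8: fire t1:  (A=2, B=15, C=0, D=8) → (A=2, B=17, C=0, D=9)

(A=2, B=17, C=0, D=9)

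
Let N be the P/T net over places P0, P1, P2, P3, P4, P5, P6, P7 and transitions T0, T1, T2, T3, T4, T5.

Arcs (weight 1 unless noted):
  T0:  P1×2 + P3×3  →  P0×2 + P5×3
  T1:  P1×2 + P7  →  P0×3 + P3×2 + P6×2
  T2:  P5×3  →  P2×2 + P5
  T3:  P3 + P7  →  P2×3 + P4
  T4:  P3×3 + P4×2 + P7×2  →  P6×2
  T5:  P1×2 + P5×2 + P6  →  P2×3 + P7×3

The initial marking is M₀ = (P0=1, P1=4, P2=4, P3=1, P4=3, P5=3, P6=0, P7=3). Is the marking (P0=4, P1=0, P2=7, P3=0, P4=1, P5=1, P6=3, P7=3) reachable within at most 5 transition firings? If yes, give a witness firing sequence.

YES — reachable via ⟨T1, T4, T5⟩ (3 firings)

step 1: fire T1:  (P0=1, P1=4, P2=4, P3=1, P4=3, P5=3, P6=0, P7=3) → (P0=4, P1=2, P2=4, P3=3, P4=3, P5=3, P6=2, P7=2)
step 2: fire T4:  (P0=4, P1=2, P2=4, P3=3, P4=3, P5=3, P6=2, P7=2) → (P0=4, P1=2, P2=4, P3=0, P4=1, P5=3, P6=4, P7=0)
step 3: fire T5:  (P0=4, P1=2, P2=4, P3=0, P4=1, P5=3, P6=4, P7=0) → (P0=4, P1=0, P2=7, P3=0, P4=1, P5=1, P6=3, P7=3)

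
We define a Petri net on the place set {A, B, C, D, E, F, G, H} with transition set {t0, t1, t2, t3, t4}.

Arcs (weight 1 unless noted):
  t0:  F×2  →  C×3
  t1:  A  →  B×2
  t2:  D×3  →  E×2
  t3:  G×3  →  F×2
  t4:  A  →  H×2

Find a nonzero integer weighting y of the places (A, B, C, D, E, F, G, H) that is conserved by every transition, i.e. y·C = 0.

y = (A:0, B:0, C:0, D:2, E:3, F:0, G:0, H:0)

Incidence matrix C (rows=places, cols=transitions):
       t0   t1   t2   t3   t4
    A   0   -1    0    0   -1
    B   0    2    0    0    0
    C   3    0    0    0    0
    D   0    0   -3    0    0
    E   0    0    2    0    0
    F  -2    0    0    2    0
    G   0    0    0   -3    0
    H   0    0    0    0    2

Candidate y = [0, 0, 0, 2, 3, 0, 0, 0]; check y·C column-wise:
  col t0: 0·3 + 2·0 + 3·0 + 0·-2 = 0
  col t1: 0·-1 + 0·2 + 2·0 + 3·0 = 0
  col t2: 2·-3 + 3·2 = 0
  col t3: 2·0 + 3·0 + 0·2 + 0·-3 = 0
  col t4: 0·-1 + 2·0 + 3·0 + 0·2 = 0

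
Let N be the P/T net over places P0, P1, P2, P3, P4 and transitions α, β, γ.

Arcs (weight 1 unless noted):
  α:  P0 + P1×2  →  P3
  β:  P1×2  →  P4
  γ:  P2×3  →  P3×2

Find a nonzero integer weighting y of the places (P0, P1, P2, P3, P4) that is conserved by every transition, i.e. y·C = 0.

Incidence matrix C (rows=places, cols=transitions):
        α    β    γ
   P0  -1    0    0
   P1  -2   -2    0
   P2   0    0   -3
   P3   1    0    2
   P4   0    1    0

Candidate y = [3, 0, 2, 3, 0]; check y·C column-wise:
  col α: 3·-1 + 0·-2 + 2·0 + 3·1 = 0
  col β: 3·0 + 0·-2 + 2·0 + 3·0 + 0·1 = 0
  col γ: 3·0 + 2·-3 + 3·2 = 0

y = (P0:3, P1:0, P2:2, P3:3, P4:0)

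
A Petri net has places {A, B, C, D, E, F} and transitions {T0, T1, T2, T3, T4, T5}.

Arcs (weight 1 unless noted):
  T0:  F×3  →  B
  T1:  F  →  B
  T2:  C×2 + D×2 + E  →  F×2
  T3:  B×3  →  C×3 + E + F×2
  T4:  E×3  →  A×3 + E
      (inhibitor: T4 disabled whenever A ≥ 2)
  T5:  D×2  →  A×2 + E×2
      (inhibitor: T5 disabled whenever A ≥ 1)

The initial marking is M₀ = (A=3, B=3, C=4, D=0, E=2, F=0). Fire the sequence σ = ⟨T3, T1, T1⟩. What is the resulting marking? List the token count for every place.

(A=3, B=2, C=7, D=0, E=3, F=0)

step 1: fire T3:  (A=3, B=3, C=4, D=0, E=2, F=0) → (A=3, B=0, C=7, D=0, E=3, F=2)
step 2: fire T1:  (A=3, B=0, C=7, D=0, E=3, F=2) → (A=3, B=1, C=7, D=0, E=3, F=1)
step 3: fire T1:  (A=3, B=1, C=7, D=0, E=3, F=1) → (A=3, B=2, C=7, D=0, E=3, F=0)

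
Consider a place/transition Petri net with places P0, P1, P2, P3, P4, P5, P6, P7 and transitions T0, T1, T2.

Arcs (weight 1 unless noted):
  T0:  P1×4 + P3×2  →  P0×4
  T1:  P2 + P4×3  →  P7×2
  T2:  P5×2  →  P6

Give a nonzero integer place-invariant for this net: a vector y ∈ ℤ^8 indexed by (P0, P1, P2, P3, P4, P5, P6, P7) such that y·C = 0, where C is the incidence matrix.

Incidence matrix C (rows=places, cols=transitions):
       T0   T1   T2
   P0   4    0    0
   P1  -4    0    0
   P2   0   -1    0
   P3  -2    0    0
   P4   0   -3    0
   P5   0    0   -2
   P6   0    0    1
   P7   0    2    0

Candidate y = [1, 1, 0, 0, 0, 0, 0, 0]; check y·C column-wise:
  col T0: 1·4 + 1·-4 + 0·-2 = 0
  col T1: 1·0 + 1·0 + 0·-1 + 0·-3 + 0·2 = 0
  col T2: 1·0 + 1·0 + 0·-2 + 0·1 = 0

y = (P0:1, P1:1, P2:0, P3:0, P4:0, P5:0, P6:0, P7:0)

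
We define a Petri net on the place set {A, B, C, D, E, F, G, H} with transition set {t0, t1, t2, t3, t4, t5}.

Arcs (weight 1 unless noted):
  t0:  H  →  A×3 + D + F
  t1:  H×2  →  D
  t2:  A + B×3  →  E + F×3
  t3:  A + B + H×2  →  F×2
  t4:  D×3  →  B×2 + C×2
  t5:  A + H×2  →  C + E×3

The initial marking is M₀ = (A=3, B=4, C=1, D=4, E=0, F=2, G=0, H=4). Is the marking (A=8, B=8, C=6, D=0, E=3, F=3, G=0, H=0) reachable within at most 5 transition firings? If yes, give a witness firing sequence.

depth 0: 1 marking
depth 1: 7 markings reached so far
depth 2: 26 markings reached so far
depth 3: 54 markings reached so far
depth 4: 79 markings reached so far
depth 5: 97 markings reached so far
target is not among the 97 markings reachable within 5 steps

NO — not reachable within 5 firings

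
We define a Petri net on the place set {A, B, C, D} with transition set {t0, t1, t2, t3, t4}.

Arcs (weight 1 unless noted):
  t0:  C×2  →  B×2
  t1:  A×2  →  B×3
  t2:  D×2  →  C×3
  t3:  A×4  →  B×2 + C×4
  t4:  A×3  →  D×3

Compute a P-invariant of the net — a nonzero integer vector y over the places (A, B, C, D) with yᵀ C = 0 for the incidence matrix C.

Incidence matrix C (rows=places, cols=transitions):
       t0   t1   t2   t3   t4
    A   0   -2    0   -4   -3
    B   2    3    0    2    0
    C  -2    0    3    4    0
    D   0    0   -2    0    3

Candidate y = [3, 2, 2, 3]; check y·C column-wise:
  col t0: 3·0 + 2·2 + 2·-2 + 3·0 = 0
  col t1: 3·-2 + 2·3 + 2·0 + 3·0 = 0
  col t2: 3·0 + 2·0 + 2·3 + 3·-2 = 0
  col t3: 3·-4 + 2·2 + 2·4 + 3·0 = 0
  col t4: 3·-3 + 2·0 + 2·0 + 3·3 = 0

y = (A:3, B:2, C:2, D:3)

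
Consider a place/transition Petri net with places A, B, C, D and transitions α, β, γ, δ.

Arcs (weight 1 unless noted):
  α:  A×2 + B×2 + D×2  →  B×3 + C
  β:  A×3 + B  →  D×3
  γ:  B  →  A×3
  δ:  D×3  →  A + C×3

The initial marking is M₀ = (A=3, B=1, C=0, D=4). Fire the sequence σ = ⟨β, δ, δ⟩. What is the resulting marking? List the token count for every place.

(A=2, B=0, C=6, D=1)

step 1: fire β:  (A=3, B=1, C=0, D=4) → (A=0, B=0, C=0, D=7)
step 2: fire δ:  (A=0, B=0, C=0, D=7) → (A=1, B=0, C=3, D=4)
step 3: fire δ:  (A=1, B=0, C=3, D=4) → (A=2, B=0, C=6, D=1)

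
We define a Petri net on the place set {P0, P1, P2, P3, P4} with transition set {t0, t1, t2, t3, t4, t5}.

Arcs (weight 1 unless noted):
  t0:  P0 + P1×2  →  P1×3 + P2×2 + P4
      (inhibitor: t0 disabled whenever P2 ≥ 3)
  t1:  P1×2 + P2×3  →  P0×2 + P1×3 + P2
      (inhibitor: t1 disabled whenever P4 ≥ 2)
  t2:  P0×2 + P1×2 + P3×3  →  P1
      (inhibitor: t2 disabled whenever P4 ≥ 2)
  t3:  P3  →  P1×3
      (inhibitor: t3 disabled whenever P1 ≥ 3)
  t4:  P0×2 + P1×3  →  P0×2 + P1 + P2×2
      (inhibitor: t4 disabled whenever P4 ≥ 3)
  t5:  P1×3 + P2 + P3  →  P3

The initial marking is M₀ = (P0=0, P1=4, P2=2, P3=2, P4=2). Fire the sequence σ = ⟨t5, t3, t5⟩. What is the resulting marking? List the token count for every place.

(P0=0, P1=1, P2=0, P3=1, P4=2)

step 1: fire t5:  (P0=0, P1=4, P2=2, P3=2, P4=2) → (P0=0, P1=1, P2=1, P3=2, P4=2)
step 2: fire t3:  (P0=0, P1=1, P2=1, P3=2, P4=2) → (P0=0, P1=4, P2=1, P3=1, P4=2)
step 3: fire t5:  (P0=0, P1=4, P2=1, P3=1, P4=2) → (P0=0, P1=1, P2=0, P3=1, P4=2)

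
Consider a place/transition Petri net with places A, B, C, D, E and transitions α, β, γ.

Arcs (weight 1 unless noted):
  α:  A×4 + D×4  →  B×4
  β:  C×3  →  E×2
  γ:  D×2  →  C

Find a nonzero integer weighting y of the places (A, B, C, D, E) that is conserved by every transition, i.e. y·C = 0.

Incidence matrix C (rows=places, cols=transitions):
        α    β    γ
    A  -4    0    0
    B   4    0    0
    C   0   -3    1
    D  -4    0   -2
    E   0    2    0

Candidate y = [1, 1, 0, 0, 0]; check y·C column-wise:
  col α: 1·-4 + 1·4 + 0·-4 = 0
  col β: 1·0 + 1·0 + 0·-3 + 0·2 = 0
  col γ: 1·0 + 1·0 + 0·1 + 0·-2 = 0

y = (A:1, B:1, C:0, D:0, E:0)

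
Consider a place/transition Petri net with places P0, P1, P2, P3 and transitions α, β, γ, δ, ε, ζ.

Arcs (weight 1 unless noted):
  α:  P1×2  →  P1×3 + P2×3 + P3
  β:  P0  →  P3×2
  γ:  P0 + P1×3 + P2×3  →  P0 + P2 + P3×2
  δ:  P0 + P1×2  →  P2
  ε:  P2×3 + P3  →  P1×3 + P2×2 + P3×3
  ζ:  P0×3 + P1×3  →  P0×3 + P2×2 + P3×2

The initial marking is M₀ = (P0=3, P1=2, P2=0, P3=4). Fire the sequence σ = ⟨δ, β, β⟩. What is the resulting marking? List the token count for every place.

step 1: fire δ:  (P0=3, P1=2, P2=0, P3=4) → (P0=2, P1=0, P2=1, P3=4)
step 2: fire β:  (P0=2, P1=0, P2=1, P3=4) → (P0=1, P1=0, P2=1, P3=6)
step 3: fire β:  (P0=1, P1=0, P2=1, P3=6) → (P0=0, P1=0, P2=1, P3=8)

(P0=0, P1=0, P2=1, P3=8)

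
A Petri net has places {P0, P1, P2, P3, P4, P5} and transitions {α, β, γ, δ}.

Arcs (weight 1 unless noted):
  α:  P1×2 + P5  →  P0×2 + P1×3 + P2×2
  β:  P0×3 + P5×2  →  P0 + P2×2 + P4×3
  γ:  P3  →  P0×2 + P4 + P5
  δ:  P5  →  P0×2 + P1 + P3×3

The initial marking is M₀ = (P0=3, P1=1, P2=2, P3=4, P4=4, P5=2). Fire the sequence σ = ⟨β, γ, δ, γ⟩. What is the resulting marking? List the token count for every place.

(P0=7, P1=2, P2=4, P3=5, P4=9, P5=1)

step 1: fire β:  (P0=3, P1=1, P2=2, P3=4, P4=4, P5=2) → (P0=1, P1=1, P2=4, P3=4, P4=7, P5=0)
step 2: fire γ:  (P0=1, P1=1, P2=4, P3=4, P4=7, P5=0) → (P0=3, P1=1, P2=4, P3=3, P4=8, P5=1)
step 3: fire δ:  (P0=3, P1=1, P2=4, P3=3, P4=8, P5=1) → (P0=5, P1=2, P2=4, P3=6, P4=8, P5=0)
step 4: fire γ:  (P0=5, P1=2, P2=4, P3=6, P4=8, P5=0) → (P0=7, P1=2, P2=4, P3=5, P4=9, P5=1)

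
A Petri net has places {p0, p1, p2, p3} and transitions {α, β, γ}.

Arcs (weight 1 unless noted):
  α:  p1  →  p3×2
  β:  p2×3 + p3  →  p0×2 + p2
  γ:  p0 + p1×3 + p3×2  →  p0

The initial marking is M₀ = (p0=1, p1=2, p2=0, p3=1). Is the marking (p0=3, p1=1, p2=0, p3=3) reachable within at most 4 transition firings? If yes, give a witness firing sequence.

depth 0: 1 marking
depth 1: 2 markings reached so far
depth 2: 3 markings reached so far
depth 3: 3 markings reached so far
(frontier empty at depth 3; search complete)
target is not among the 3 markings reachable within 4 steps

NO — not reachable within 4 firings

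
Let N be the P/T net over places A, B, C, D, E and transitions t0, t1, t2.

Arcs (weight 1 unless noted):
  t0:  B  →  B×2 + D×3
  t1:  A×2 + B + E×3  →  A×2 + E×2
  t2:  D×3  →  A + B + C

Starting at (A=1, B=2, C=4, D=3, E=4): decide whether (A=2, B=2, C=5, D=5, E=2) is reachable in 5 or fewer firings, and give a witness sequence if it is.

NO — not reachable within 5 firings

depth 0: 1 marking
depth 1: 3 markings reached so far
depth 2: 6 markings reached so far
depth 3: 11 markings reached so far
depth 4: 17 markings reached so far
depth 5: 25 markings reached so far
target is not among the 25 markings reachable within 5 steps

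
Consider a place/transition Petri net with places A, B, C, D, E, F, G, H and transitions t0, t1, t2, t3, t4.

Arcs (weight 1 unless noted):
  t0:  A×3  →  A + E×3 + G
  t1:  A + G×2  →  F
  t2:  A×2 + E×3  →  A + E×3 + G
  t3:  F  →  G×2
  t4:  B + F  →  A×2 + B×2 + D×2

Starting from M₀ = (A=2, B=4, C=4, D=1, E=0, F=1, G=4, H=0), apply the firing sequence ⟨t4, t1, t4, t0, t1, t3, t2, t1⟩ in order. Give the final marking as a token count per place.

step 1: fire t4:  (A=2, B=4, C=4, D=1, E=0, F=1, G=4, H=0) → (A=4, B=5, C=4, D=3, E=0, F=0, G=4, H=0)
step 2: fire t1:  (A=4, B=5, C=4, D=3, E=0, F=0, G=4, H=0) → (A=3, B=5, C=4, D=3, E=0, F=1, G=2, H=0)
step 3: fire t4:  (A=3, B=5, C=4, D=3, E=0, F=1, G=2, H=0) → (A=5, B=6, C=4, D=5, E=0, F=0, G=2, H=0)
step 4: fire t0:  (A=5, B=6, C=4, D=5, E=0, F=0, G=2, H=0) → (A=3, B=6, C=4, D=5, E=3, F=0, G=3, H=0)
step 5: fire t1:  (A=3, B=6, C=4, D=5, E=3, F=0, G=3, H=0) → (A=2, B=6, C=4, D=5, E=3, F=1, G=1, H=0)
step 6: fire t3:  (A=2, B=6, C=4, D=5, E=3, F=1, G=1, H=0) → (A=2, B=6, C=4, D=5, E=3, F=0, G=3, H=0)
step 7: fire t2:  (A=2, B=6, C=4, D=5, E=3, F=0, G=3, H=0) → (A=1, B=6, C=4, D=5, E=3, F=0, G=4, H=0)
step 8: fire t1:  (A=1, B=6, C=4, D=5, E=3, F=0, G=4, H=0) → (A=0, B=6, C=4, D=5, E=3, F=1, G=2, H=0)

(A=0, B=6, C=4, D=5, E=3, F=1, G=2, H=0)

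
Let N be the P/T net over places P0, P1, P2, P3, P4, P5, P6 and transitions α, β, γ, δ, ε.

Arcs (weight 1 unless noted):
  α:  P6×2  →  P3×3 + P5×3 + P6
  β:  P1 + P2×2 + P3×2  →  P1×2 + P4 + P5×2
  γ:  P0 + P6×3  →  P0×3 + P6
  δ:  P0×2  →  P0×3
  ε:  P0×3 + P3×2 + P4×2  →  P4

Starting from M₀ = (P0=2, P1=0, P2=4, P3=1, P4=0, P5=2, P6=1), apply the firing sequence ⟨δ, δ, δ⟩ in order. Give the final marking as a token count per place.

step 1: fire δ:  (P0=2, P1=0, P2=4, P3=1, P4=0, P5=2, P6=1) → (P0=3, P1=0, P2=4, P3=1, P4=0, P5=2, P6=1)
step 2: fire δ:  (P0=3, P1=0, P2=4, P3=1, P4=0, P5=2, P6=1) → (P0=4, P1=0, P2=4, P3=1, P4=0, P5=2, P6=1)
step 3: fire δ:  (P0=4, P1=0, P2=4, P3=1, P4=0, P5=2, P6=1) → (P0=5, P1=0, P2=4, P3=1, P4=0, P5=2, P6=1)

(P0=5, P1=0, P2=4, P3=1, P4=0, P5=2, P6=1)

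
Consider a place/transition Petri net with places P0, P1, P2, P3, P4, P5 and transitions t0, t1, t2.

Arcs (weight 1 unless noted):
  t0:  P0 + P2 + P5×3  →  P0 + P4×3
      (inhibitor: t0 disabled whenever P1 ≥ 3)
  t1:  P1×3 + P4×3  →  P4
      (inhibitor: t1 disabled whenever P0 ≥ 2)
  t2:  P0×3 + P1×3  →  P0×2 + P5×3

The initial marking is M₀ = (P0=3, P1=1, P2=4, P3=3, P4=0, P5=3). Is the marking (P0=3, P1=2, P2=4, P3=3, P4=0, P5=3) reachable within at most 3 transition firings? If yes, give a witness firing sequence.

depth 0: 1 marking
depth 1: 2 markings reached so far
depth 2: 2 markings reached so far
(frontier empty at depth 2; search complete)
target is not among the 2 markings reachable within 3 steps

NO — not reachable within 3 firings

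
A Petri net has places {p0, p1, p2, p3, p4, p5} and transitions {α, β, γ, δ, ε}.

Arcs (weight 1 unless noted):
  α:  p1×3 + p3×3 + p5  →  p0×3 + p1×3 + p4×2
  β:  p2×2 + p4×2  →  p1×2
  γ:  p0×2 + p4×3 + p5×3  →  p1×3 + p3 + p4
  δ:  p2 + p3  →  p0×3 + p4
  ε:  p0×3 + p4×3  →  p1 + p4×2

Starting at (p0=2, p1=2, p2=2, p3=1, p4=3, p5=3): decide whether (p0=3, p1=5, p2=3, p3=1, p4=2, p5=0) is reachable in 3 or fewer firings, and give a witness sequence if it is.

depth 0: 1 marking
depth 1: 4 markings reached so far
depth 2: 6 markings reached so far
depth 3: 8 markings reached so far
target is not among the 8 markings reachable within 3 steps

NO — not reachable within 3 firings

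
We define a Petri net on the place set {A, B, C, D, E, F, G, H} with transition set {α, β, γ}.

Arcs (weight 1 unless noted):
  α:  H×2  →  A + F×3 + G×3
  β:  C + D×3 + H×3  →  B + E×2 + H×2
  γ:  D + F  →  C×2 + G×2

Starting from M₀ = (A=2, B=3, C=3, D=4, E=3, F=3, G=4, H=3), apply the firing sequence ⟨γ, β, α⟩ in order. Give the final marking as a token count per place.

(A=3, B=4, C=4, D=0, E=5, F=5, G=9, H=0)

step 1: fire γ:  (A=2, B=3, C=3, D=4, E=3, F=3, G=4, H=3) → (A=2, B=3, C=5, D=3, E=3, F=2, G=6, H=3)
step 2: fire β:  (A=2, B=3, C=5, D=3, E=3, F=2, G=6, H=3) → (A=2, B=4, C=4, D=0, E=5, F=2, G=6, H=2)
step 3: fire α:  (A=2, B=4, C=4, D=0, E=5, F=2, G=6, H=2) → (A=3, B=4, C=4, D=0, E=5, F=5, G=9, H=0)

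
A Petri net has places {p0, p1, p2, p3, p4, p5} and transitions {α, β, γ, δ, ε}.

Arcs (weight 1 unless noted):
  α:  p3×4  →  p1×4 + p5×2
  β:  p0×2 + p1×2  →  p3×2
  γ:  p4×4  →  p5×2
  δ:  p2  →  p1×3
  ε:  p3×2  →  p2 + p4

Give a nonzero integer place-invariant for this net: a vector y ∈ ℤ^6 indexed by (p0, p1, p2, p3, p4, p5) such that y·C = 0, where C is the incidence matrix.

y = (p0:1, p1:1, p2:3, p3:2, p4:1, p5:2)

Incidence matrix C (rows=places, cols=transitions):
        α    β    γ    δ    ε
   p0   0   -2    0    0    0
   p1   4   -2    0    3    0
   p2   0    0    0   -1    1
   p3  -4    2    0    0   -2
   p4   0    0   -4    0    1
   p5   2    0    2    0    0

Candidate y = [1, 1, 3, 2, 1, 2]; check y·C column-wise:
  col α: 1·0 + 1·4 + 3·0 + 2·-4 + 1·0 + 2·2 = 0
  col β: 1·-2 + 1·-2 + 3·0 + 2·2 + 1·0 + 2·0 = 0
  col γ: 1·0 + 1·0 + 3·0 + 2·0 + 1·-4 + 2·2 = 0
  col δ: 1·0 + 1·3 + 3·-1 + 2·0 + 1·0 + 2·0 = 0
  col ε: 1·0 + 1·0 + 3·1 + 2·-2 + 1·1 + 2·0 = 0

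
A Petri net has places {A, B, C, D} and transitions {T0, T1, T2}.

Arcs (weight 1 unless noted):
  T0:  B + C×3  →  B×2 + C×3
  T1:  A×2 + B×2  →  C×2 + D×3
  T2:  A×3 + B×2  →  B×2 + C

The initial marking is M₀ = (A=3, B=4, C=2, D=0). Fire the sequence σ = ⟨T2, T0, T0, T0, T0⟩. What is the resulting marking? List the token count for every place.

(A=0, B=8, C=3, D=0)

step 1: fire T2:  (A=3, B=4, C=2, D=0) → (A=0, B=4, C=3, D=0)
step 2: fire T0:  (A=0, B=4, C=3, D=0) → (A=0, B=5, C=3, D=0)
step 3: fire T0:  (A=0, B=5, C=3, D=0) → (A=0, B=6, C=3, D=0)
step 4: fire T0:  (A=0, B=6, C=3, D=0) → (A=0, B=7, C=3, D=0)
step 5: fire T0:  (A=0, B=7, C=3, D=0) → (A=0, B=8, C=3, D=0)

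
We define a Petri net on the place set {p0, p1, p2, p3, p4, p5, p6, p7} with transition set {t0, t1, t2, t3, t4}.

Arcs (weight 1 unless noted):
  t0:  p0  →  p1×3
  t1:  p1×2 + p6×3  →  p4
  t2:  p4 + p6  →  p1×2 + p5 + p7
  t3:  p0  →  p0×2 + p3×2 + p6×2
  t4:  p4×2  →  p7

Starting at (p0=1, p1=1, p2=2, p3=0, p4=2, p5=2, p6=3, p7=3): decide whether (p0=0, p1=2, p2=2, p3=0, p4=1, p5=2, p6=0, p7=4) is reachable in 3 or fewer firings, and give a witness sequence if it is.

YES — reachable via ⟨t0, t1, t4⟩ (3 firings)

step 1: fire t0:  (p0=1, p1=1, p2=2, p3=0, p4=2, p5=2, p6=3, p7=3) → (p0=0, p1=4, p2=2, p3=0, p4=2, p5=2, p6=3, p7=3)
step 2: fire t1:  (p0=0, p1=4, p2=2, p3=0, p4=2, p5=2, p6=3, p7=3) → (p0=0, p1=2, p2=2, p3=0, p4=3, p5=2, p6=0, p7=3)
step 3: fire t4:  (p0=0, p1=2, p2=2, p3=0, p4=3, p5=2, p6=0, p7=3) → (p0=0, p1=2, p2=2, p3=0, p4=1, p5=2, p6=0, p7=4)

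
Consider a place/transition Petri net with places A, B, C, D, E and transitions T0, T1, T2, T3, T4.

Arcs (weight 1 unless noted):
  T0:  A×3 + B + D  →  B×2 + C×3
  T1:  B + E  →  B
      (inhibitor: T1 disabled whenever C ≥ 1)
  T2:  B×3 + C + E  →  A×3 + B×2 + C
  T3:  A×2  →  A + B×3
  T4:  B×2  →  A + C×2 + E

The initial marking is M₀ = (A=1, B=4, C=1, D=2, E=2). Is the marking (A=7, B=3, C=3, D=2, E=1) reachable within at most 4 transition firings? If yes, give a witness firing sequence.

YES — reachable via ⟨T2, T2, T3, T4⟩ (4 firings)

step 1: fire T2:  (A=1, B=4, C=1, D=2, E=2) → (A=4, B=3, C=1, D=2, E=1)
step 2: fire T2:  (A=4, B=3, C=1, D=2, E=1) → (A=7, B=2, C=1, D=2, E=0)
step 3: fire T3:  (A=7, B=2, C=1, D=2, E=0) → (A=6, B=5, C=1, D=2, E=0)
step 4: fire T4:  (A=6, B=5, C=1, D=2, E=0) → (A=7, B=3, C=3, D=2, E=1)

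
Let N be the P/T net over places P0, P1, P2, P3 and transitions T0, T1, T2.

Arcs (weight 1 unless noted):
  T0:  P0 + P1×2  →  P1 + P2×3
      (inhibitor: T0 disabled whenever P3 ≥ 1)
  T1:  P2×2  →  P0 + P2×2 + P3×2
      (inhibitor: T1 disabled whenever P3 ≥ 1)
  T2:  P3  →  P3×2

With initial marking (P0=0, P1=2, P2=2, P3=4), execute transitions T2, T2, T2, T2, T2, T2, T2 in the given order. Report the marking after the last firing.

(P0=0, P1=2, P2=2, P3=11)

step 1: fire T2:  (P0=0, P1=2, P2=2, P3=4) → (P0=0, P1=2, P2=2, P3=5)
step 2: fire T2:  (P0=0, P1=2, P2=2, P3=5) → (P0=0, P1=2, P2=2, P3=6)
step 3: fire T2:  (P0=0, P1=2, P2=2, P3=6) → (P0=0, P1=2, P2=2, P3=7)
step 4: fire T2:  (P0=0, P1=2, P2=2, P3=7) → (P0=0, P1=2, P2=2, P3=8)
step 5: fire T2:  (P0=0, P1=2, P2=2, P3=8) → (P0=0, P1=2, P2=2, P3=9)
step 6: fire T2:  (P0=0, P1=2, P2=2, P3=9) → (P0=0, P1=2, P2=2, P3=10)
step 7: fire T2:  (P0=0, P1=2, P2=2, P3=10) → (P0=0, P1=2, P2=2, P3=11)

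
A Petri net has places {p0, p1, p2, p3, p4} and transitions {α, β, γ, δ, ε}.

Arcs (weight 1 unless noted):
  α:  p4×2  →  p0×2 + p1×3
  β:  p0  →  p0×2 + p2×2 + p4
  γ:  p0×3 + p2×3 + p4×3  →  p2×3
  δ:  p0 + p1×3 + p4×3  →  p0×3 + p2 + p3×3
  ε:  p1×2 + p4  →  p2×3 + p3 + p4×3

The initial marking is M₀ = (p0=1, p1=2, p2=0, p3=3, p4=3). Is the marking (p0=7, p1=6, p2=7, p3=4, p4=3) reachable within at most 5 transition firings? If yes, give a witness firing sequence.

YES — reachable via ⟨α, β, α, β, ε⟩ (5 firings)

step 1: fire α:  (p0=1, p1=2, p2=0, p3=3, p4=3) → (p0=3, p1=5, p2=0, p3=3, p4=1)
step 2: fire β:  (p0=3, p1=5, p2=0, p3=3, p4=1) → (p0=4, p1=5, p2=2, p3=3, p4=2)
step 3: fire α:  (p0=4, p1=5, p2=2, p3=3, p4=2) → (p0=6, p1=8, p2=2, p3=3, p4=0)
step 4: fire β:  (p0=6, p1=8, p2=2, p3=3, p4=0) → (p0=7, p1=8, p2=4, p3=3, p4=1)
step 5: fire ε:  (p0=7, p1=8, p2=4, p3=3, p4=1) → (p0=7, p1=6, p2=7, p3=4, p4=3)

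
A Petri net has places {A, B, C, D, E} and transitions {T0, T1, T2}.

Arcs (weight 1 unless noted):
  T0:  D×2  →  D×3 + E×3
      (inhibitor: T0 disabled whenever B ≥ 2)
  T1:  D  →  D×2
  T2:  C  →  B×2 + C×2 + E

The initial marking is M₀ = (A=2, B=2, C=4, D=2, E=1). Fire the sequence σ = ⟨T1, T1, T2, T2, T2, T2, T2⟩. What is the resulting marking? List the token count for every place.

(A=2, B=12, C=9, D=4, E=6)

step 1: fire T1:  (A=2, B=2, C=4, D=2, E=1) → (A=2, B=2, C=4, D=3, E=1)
step 2: fire T1:  (A=2, B=2, C=4, D=3, E=1) → (A=2, B=2, C=4, D=4, E=1)
step 3: fire T2:  (A=2, B=2, C=4, D=4, E=1) → (A=2, B=4, C=5, D=4, E=2)
step 4: fire T2:  (A=2, B=4, C=5, D=4, E=2) → (A=2, B=6, C=6, D=4, E=3)
step 5: fire T2:  (A=2, B=6, C=6, D=4, E=3) → (A=2, B=8, C=7, D=4, E=4)
step 6: fire T2:  (A=2, B=8, C=7, D=4, E=4) → (A=2, B=10, C=8, D=4, E=5)
step 7: fire T2:  (A=2, B=10, C=8, D=4, E=5) → (A=2, B=12, C=9, D=4, E=6)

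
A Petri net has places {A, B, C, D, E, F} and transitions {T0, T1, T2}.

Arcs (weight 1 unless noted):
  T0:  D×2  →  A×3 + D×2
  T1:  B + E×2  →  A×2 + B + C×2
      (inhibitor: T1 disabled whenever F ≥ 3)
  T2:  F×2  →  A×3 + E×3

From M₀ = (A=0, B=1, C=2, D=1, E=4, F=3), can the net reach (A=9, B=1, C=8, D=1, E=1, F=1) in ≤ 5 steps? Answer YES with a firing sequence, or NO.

step 1: fire T2:  (A=0, B=1, C=2, D=1, E=4, F=3) → (A=3, B=1, C=2, D=1, E=7, F=1)
step 2: fire T1:  (A=3, B=1, C=2, D=1, E=7, F=1) → (A=5, B=1, C=4, D=1, E=5, F=1)
step 3: fire T1:  (A=5, B=1, C=4, D=1, E=5, F=1) → (A=7, B=1, C=6, D=1, E=3, F=1)
step 4: fire T1:  (A=7, B=1, C=6, D=1, E=3, F=1) → (A=9, B=1, C=8, D=1, E=1, F=1)

YES — reachable via ⟨T2, T1, T1, T1⟩ (4 firings)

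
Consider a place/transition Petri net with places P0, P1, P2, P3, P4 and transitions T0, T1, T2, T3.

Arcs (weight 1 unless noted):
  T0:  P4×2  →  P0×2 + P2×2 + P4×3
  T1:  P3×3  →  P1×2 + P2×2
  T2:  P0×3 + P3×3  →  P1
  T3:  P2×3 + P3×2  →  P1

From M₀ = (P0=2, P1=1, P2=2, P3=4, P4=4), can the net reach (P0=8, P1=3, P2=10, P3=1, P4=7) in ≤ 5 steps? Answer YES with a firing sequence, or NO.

step 1: fire T0:  (P0=2, P1=1, P2=2, P3=4, P4=4) → (P0=4, P1=1, P2=4, P3=4, P4=5)
step 2: fire T0:  (P0=4, P1=1, P2=4, P3=4, P4=5) → (P0=6, P1=1, P2=6, P3=4, P4=6)
step 3: fire T0:  (P0=6, P1=1, P2=6, P3=4, P4=6) → (P0=8, P1=1, P2=8, P3=4, P4=7)
step 4: fire T1:  (P0=8, P1=1, P2=8, P3=4, P4=7) → (P0=8, P1=3, P2=10, P3=1, P4=7)

YES — reachable via ⟨T0, T0, T0, T1⟩ (4 firings)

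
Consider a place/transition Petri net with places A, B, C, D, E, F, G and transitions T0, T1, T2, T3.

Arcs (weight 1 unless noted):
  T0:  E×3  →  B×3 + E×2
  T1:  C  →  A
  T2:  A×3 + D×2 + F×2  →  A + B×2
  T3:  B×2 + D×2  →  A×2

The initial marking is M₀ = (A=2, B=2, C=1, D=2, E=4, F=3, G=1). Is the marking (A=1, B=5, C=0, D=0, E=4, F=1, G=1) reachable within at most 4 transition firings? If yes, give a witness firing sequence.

NO — not reachable within 4 firings

depth 0: 1 marking
depth 1: 4 markings reached so far
depth 2: 9 markings reached so far
depth 3: 13 markings reached so far
depth 4: 15 markings reached so far
target is not among the 15 markings reachable within 4 steps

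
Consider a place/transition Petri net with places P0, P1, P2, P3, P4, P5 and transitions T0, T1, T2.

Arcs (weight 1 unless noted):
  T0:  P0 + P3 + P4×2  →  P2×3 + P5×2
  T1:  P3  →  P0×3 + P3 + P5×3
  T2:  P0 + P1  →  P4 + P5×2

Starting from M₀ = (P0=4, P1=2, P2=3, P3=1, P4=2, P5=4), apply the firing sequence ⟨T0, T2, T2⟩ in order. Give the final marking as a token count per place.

step 1: fire T0:  (P0=4, P1=2, P2=3, P3=1, P4=2, P5=4) → (P0=3, P1=2, P2=6, P3=0, P4=0, P5=6)
step 2: fire T2:  (P0=3, P1=2, P2=6, P3=0, P4=0, P5=6) → (P0=2, P1=1, P2=6, P3=0, P4=1, P5=8)
step 3: fire T2:  (P0=2, P1=1, P2=6, P3=0, P4=1, P5=8) → (P0=1, P1=0, P2=6, P3=0, P4=2, P5=10)

(P0=1, P1=0, P2=6, P3=0, P4=2, P5=10)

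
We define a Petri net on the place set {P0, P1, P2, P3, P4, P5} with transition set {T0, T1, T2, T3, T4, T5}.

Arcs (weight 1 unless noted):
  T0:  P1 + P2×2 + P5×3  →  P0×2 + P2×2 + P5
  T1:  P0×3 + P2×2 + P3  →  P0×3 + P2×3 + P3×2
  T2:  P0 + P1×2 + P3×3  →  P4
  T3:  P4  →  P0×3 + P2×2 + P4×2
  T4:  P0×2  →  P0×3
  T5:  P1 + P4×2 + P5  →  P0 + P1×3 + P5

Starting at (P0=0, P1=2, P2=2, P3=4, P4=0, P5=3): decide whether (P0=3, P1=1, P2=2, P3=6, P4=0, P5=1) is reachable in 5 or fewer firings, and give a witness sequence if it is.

NO — not reachable within 5 firings

depth 0: 1 marking
depth 1: 2 markings reached so far
depth 2: 3 markings reached so far
depth 3: 5 markings reached so far
depth 4: 8 markings reached so far
depth 5: 12 markings reached so far
target is not among the 12 markings reachable within 5 steps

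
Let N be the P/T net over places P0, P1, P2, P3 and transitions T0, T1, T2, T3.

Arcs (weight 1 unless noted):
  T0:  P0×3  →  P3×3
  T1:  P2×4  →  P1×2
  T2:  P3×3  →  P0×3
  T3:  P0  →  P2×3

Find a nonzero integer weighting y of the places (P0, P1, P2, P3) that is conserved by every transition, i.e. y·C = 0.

y = (P0:3, P1:2, P2:1, P3:3)

Incidence matrix C (rows=places, cols=transitions):
       T0   T1   T2   T3
   P0  -3    0    3   -1
   P1   0    2    0    0
   P2   0   -4    0    3
   P3   3    0   -3    0

Candidate y = [3, 2, 1, 3]; check y·C column-wise:
  col T0: 3·-3 + 2·0 + 1·0 + 3·3 = 0
  col T1: 3·0 + 2·2 + 1·-4 + 3·0 = 0
  col T2: 3·3 + 2·0 + 1·0 + 3·-3 = 0
  col T3: 3·-1 + 2·0 + 1·3 + 3·0 = 0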